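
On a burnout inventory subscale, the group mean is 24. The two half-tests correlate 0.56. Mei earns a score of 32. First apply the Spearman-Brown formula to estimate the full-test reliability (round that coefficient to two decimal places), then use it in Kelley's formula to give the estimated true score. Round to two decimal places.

Spearman-Brown: ρ = 2r/(1 + r) = 2(0.56)/(1 + 0.56) = 1.120/1.56 = 0.7179 → 0.72
T̂ = 0.72(32) + 0.28(24) = 23.04 + 6.72 = 29.760 → 29.76

29.76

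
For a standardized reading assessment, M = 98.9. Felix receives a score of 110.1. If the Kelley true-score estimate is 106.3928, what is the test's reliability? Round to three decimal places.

T̂ = ρX + (1 − ρ)μ  ⇒  T̂ − μ = ρ(X − μ)
ρ = (T̂ − μ)/(X − μ) = (106.3928 − 98.9) / (110.1 − 98.9) = 7.4928 / 11.2 = 0.66900

0.669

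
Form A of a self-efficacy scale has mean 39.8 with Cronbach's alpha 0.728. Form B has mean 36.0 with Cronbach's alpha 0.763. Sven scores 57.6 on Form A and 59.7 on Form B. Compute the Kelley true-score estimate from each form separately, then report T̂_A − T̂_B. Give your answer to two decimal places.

T̂_A = 0.728(57.6) + 0.272(39.8) = 52.7584
T̂_B = 0.763(59.7) + 0.237(36.0) = 54.0831
T̂_A − T̂_B = -1.3247

-1.32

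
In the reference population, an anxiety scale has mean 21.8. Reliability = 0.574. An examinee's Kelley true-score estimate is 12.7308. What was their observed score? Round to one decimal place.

6.0

T̂ = ρX + (1 − ρ)μ  ⇒  X = (T̂ − (1 − ρ)μ) / ρ
X = (12.7308 − 0.426 × 21.8) / 0.574 = (12.7308 − 9.2868) / 0.574 = 3.4440 / 0.574 = 6.000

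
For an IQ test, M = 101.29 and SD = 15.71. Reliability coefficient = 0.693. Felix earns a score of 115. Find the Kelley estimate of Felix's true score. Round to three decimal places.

110.791

T̂ = ρX + (1 − ρ)μ
  = 0.693 × 115 + 0.307 × 101.29
  = 79.695 + 31.09603
  = 110.7910
  ≈ 110.791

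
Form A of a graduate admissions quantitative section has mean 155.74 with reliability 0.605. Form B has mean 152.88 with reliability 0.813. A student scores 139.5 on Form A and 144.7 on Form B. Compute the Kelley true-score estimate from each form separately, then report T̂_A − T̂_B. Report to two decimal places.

T̂_A = 0.605(139.5) + 0.395(155.74) = 145.9148
T̂_B = 0.813(144.7) + 0.187(152.88) = 146.2297
T̂_A − T̂_B = -0.3149

-0.31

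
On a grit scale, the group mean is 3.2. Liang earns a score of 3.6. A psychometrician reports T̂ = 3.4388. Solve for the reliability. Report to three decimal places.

T̂ = ρX + (1 − ρ)μ  ⇒  T̂ − μ = ρ(X − μ)
ρ = (T̂ − μ)/(X − μ) = (3.4388 − 3.2) / (3.6 − 3.2) = 0.2388 / 0.4 = 0.59700

0.597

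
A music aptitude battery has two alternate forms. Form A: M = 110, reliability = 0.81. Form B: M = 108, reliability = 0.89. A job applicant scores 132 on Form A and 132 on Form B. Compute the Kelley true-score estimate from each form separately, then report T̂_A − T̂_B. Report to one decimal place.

-1.5

T̂_A = 0.81(132) + 0.19(110) = 127.820
T̂_B = 0.89(132) + 0.11(108) = 129.360
T̂_A − T̂_B = -1.540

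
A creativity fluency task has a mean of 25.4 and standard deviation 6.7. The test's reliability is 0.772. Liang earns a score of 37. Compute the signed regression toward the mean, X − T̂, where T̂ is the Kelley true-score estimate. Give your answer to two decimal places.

T̂ = 0.772(37) + 0.228(25.4) = 28.564 + 5.7912 = 34.3552 → 34.355
X − T̂ = 37 − 34.355 = 2.645 → 2.64

2.64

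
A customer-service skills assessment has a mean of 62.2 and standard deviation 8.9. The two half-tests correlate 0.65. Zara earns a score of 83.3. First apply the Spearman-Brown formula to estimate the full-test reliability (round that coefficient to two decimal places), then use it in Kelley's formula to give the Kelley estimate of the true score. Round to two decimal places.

Spearman-Brown: ρ = 2r/(1 + r) = 2(0.65)/(1 + 0.65) = 1.300/1.65 = 0.7879 → 0.79
T̂ = 0.79(83.3) + 0.21(62.2) = 65.807 + 13.062 = 78.869 → 78.87

78.87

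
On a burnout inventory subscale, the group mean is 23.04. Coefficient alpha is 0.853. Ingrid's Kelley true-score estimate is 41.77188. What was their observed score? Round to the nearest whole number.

45

T̂ = ρX + (1 − ρ)μ  ⇒  X = (T̂ − (1 − ρ)μ) / ρ
X = (41.77188 − 0.147 × 23.04) / 0.853 = (41.77188 − 3.38688) / 0.853 = 38.38500 / 0.853 = 45.00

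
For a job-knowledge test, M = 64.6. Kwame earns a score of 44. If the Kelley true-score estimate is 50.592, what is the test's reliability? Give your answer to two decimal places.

T̂ = ρX + (1 − ρ)μ  ⇒  T̂ − μ = ρ(X − μ)
ρ = (T̂ − μ)/(X − μ) = (50.592 − 64.6) / (44 − 64.6) = -14.008 / -20.6 = 0.6800

0.68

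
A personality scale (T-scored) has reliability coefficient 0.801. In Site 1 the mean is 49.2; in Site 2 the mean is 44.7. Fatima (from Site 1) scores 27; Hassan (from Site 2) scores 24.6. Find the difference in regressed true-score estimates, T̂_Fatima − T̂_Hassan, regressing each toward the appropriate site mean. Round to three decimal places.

T̂_Fatima = 0.801(27) + 0.199(49.2) = 31.41780
T̂_Hassan = 0.801(24.6) + 0.199(44.7) = 28.59990
Difference = 31.41780 − 28.59990 = 2.81790

2.818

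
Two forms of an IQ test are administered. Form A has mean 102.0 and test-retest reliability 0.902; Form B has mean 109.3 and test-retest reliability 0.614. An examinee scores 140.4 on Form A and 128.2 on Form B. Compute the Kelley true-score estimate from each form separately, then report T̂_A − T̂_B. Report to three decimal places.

15.732

T̂_A = 0.902(140.4) + 0.098(102.0) = 136.63680
T̂_B = 0.614(128.2) + 0.386(109.3) = 120.90460
T̂_A − T̂_B = 15.73220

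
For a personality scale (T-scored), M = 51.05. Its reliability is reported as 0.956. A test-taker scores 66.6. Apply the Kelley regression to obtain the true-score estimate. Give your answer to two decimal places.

65.92

T̂ = ρX + (1 − ρ)μ
  = 0.956 × 66.6 + 0.044 × 51.05
  = 63.6696 + 2.24620
  = 65.916
  ≈ 65.92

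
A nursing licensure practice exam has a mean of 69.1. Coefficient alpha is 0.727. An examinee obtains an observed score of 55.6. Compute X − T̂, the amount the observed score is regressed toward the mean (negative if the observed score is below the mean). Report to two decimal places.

-3.69

Regress the observed score toward the mean by the unreliability: T̂ = 0.727·55.6 + 0.273·69.1 = 40.4212 + 18.8643 = 59.2855.
X − T̂ = 55.6 − 59.285 = -3.685 → -3.69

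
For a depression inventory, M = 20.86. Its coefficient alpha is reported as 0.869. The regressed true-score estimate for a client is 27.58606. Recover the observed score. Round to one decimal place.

T̂ = ρX + (1 − ρ)μ  ⇒  X = (T̂ − (1 − ρ)μ) / ρ
X = (27.58606 − 0.131 × 20.86) / 0.869 = (27.58606 − 2.73266) / 0.869 = 24.85340 / 0.869 = 28.600

28.6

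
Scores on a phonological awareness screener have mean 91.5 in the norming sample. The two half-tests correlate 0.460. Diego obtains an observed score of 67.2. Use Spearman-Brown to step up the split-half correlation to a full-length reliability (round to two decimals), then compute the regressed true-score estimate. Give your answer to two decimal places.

Spearman-Brown: ρ = 2r/(1 + r) = 2(0.460)/(1 + 0.460) = 0.9200/1.460 = 0.6301 → 0.63
T̂ = ρX + (1 − ρ)μ
  = 0.63 × 67.2 + 0.37 × 91.5
  = 42.336 + 33.855
  = 76.191
  ≈ 76.19

76.19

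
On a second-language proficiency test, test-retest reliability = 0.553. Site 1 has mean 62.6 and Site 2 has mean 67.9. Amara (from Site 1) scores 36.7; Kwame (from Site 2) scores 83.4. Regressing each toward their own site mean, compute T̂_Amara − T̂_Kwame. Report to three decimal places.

-28.194

T̂_Amara = 0.553(36.7) + 0.447(62.6) = 48.27730
T̂_Kwame = 0.553(83.4) + 0.447(67.9) = 76.47150
Difference = 48.27730 − 76.47150 = -28.19420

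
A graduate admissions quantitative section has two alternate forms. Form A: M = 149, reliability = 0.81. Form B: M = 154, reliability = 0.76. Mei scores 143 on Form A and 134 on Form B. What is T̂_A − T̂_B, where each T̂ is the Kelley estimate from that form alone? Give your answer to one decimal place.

T̂_A = 0.81(143) + 0.19(149) = 144.140
T̂_B = 0.76(134) + 0.24(154) = 138.800
T̂_A − T̂_B = 5.340

5.3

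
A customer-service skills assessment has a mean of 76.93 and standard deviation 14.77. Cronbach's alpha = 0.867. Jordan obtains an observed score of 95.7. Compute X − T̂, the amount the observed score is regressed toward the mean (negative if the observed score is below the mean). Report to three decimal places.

2.496

Kelley's formula gives T̂ = 0.867·95.7 + 0.133·76.93 = 82.9719 + 10.23169 = 93.20359.
X − T̂ = 95.7 − 93.2036 = 2.4964 → 2.496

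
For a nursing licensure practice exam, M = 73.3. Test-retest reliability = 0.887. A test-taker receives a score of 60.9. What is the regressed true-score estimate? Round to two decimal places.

62.30

Weight the observed score by reliability and the mean by (1 − reliability): T̂ = 0.887·60.9 + 0.113·73.3 = 54.0183 + 8.2829 = 62.301.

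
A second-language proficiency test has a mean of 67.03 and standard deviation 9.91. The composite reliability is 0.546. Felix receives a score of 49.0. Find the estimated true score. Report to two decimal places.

57.19

Regress the observed score toward the mean by the unreliability: T̂ = 0.546·49.0 + 0.454·67.03 = 26.7540 + 30.43162 = 57.186.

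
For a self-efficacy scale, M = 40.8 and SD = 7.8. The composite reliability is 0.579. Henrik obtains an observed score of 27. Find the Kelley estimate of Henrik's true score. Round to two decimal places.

T̂ = ρX + (1 − ρ)μ
  = 0.579 × 27 + 0.421 × 40.8
  = 15.633 + 17.1768
  = 32.810
  ≈ 32.81

32.81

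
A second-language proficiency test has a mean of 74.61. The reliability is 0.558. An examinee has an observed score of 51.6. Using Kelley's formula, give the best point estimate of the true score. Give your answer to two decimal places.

61.77

Weight the observed score by reliability and the mean by (1 − reliability): T̂ = 0.558·51.6 + 0.442·74.61 = 28.7928 + 32.97762 = 61.770.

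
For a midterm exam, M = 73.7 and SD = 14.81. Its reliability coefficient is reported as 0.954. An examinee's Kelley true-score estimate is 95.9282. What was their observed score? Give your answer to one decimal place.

97.0

T̂ = ρX + (1 − ρ)μ  ⇒  X = (T̂ − (1 − ρ)μ) / ρ
X = (95.9282 − 0.046 × 73.7) / 0.954 = (95.9282 − 3.3902) / 0.954 = 92.5380 / 0.954 = 97.000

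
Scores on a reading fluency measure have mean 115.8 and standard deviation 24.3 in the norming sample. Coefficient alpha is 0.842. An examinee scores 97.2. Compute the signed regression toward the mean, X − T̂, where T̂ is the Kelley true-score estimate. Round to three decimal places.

-2.939

T̂ = ρX + (1 − ρ)μ
  = 0.842 × 97.2 + 0.158 × 115.8
  = 81.8424 + 18.2964
  = 100.13880
  ≈ 100.1388
X − T̂ = 97.2 − 100.1388 = -2.9388 → -2.939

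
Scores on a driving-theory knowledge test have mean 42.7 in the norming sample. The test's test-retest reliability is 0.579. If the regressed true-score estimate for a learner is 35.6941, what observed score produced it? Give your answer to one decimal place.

30.6

T̂ = ρX + (1 − ρ)μ  ⇒  X = (T̂ − (1 − ρ)μ) / ρ
X = (35.6941 − 0.421 × 42.7) / 0.579 = (35.6941 − 17.9767) / 0.579 = 17.7174 / 0.579 = 30.600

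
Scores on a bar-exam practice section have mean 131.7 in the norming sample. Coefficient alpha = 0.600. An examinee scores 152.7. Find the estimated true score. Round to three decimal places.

144.300

Weight the observed score by reliability and the mean by (1 − reliability): T̂ = 0.600·152.7 + 0.400·131.7 = 91.6200 + 52.6800 = 144.3000.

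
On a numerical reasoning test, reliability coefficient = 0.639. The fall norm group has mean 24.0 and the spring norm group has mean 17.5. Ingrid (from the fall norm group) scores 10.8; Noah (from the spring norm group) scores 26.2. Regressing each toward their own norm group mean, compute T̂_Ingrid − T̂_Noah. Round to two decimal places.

T̂_Ingrid = 0.639(10.8) + 0.361(24.0) = 15.5652
T̂_Noah = 0.639(26.2) + 0.361(17.5) = 23.0593
Difference = 15.5652 − 23.0593 = -7.4941

-7.49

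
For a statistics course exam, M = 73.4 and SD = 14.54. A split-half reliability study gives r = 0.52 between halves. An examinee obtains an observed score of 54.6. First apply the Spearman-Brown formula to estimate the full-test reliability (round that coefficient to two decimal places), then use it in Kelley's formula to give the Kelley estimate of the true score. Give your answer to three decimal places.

Spearman-Brown: ρ = 2r/(1 + r) = 2(0.52)/(1 + 0.52) = 1.040/1.52 = 0.6842 → 0.68
T̂ = 0.68(54.6) + 0.32(73.4) = 37.128 + 23.488 = 60.6160 → 60.616

60.616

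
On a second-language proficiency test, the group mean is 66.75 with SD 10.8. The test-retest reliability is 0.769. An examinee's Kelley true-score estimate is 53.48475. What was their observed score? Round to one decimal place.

49.5

T̂ = ρX + (1 − ρ)μ  ⇒  X = (T̂ − (1 − ρ)μ) / ρ
X = (53.48475 − 0.231 × 66.75) / 0.769 = (53.48475 − 15.41925) / 0.769 = 38.06550 / 0.769 = 49.500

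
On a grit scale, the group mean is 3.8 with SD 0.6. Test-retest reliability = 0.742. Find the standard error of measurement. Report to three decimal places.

0.305

SEM = SD · √(1 − ρ) = 0.6 × √0.258 = 0.6 × 0.5079 = 0.3048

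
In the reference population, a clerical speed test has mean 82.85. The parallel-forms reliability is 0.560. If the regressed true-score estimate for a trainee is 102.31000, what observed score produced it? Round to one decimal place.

117.6

T̂ = ρX + (1 − ρ)μ  ⇒  X = (T̂ − (1 − ρ)μ) / ρ
X = (102.31000 − 0.440 × 82.85) / 0.560 = (102.31000 − 36.45400) / 0.560 = 65.85600 / 0.560 = 117.600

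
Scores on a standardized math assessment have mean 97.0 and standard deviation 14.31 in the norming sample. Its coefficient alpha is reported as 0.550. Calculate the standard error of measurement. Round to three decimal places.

SEM = SD · √(1 − ρ) = 14.31 × √0.450 = 14.31 × 0.6708 = 9.5994

9.599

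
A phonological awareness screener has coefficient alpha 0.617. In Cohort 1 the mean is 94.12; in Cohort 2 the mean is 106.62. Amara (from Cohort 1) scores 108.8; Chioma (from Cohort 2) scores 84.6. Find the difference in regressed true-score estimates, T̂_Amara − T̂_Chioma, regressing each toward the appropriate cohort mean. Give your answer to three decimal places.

T̂_Amara = 0.617(108.8) + 0.383(94.12) = 103.17756
T̂_Chioma = 0.617(84.6) + 0.383(106.62) = 93.03366
Difference = 103.17756 − 93.03366 = 10.14390

10.144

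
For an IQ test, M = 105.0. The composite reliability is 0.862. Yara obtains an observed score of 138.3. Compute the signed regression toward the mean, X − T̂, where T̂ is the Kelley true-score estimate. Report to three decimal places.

4.595

T̂ = 0.862(138.3) + 0.138(105.0) = 119.2146 + 14.4900 = 133.70460 → 133.7046
X − T̂ = 138.3 − 133.7046 = 4.5954 → 4.595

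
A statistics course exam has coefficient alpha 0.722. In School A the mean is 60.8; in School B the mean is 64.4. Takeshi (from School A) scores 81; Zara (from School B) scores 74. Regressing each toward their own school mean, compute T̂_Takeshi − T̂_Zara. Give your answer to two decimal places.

T̂_Takeshi = 0.722(81) + 0.278(60.8) = 75.3844
T̂_Zara = 0.722(74) + 0.278(64.4) = 71.3312
Difference = 75.3844 − 71.3312 = 4.0532

4.05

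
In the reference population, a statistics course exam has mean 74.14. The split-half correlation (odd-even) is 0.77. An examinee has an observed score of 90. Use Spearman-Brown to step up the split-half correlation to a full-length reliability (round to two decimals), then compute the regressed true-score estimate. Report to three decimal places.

Spearman-Brown: ρ = 2r/(1 + r) = 2(0.77)/(1 + 0.77) = 1.540/1.77 = 0.8701 → 0.87
T̂ = 0.87(90) + 0.13(74.14) = 78.30 + 9.6382 = 87.9382 → 87.938

87.938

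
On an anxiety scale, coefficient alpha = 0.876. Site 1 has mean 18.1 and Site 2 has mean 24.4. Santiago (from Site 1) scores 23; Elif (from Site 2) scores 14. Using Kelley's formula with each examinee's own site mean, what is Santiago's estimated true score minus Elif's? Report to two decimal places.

T̂_Santiago = 0.876(23) + 0.124(18.1) = 22.3924
T̂_Elif = 0.876(14) + 0.124(24.4) = 15.2896
Difference = 22.3924 − 15.2896 = 7.1028

7.10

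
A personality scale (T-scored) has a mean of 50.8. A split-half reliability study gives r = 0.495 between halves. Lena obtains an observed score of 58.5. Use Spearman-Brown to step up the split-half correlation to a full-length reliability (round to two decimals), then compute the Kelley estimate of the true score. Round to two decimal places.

Spearman-Brown: ρ = 2r/(1 + r) = 2(0.495)/(1 + 0.495) = 0.9900/1.495 = 0.6622 → 0.66
T̂ = 0.66(58.5) + 0.34(50.8) = 38.610 + 17.272 = 55.882 → 55.88

55.88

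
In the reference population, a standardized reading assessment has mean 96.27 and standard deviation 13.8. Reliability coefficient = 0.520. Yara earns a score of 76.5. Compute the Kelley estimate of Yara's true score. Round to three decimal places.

T̂ = ρX + (1 − ρ)μ
  = 0.520 × 76.5 + 0.480 × 96.27
  = 39.7800 + 46.20960
  = 85.9896
  ≈ 85.990

85.990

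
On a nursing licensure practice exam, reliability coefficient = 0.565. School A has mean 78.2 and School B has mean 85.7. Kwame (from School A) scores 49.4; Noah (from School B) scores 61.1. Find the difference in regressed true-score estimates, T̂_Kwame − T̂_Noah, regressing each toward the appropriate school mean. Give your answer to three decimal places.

T̂_Kwame = 0.565(49.4) + 0.435(78.2) = 61.92800
T̂_Noah = 0.565(61.1) + 0.435(85.7) = 71.80100
Difference = 61.92800 − 71.80100 = -9.87300

-9.873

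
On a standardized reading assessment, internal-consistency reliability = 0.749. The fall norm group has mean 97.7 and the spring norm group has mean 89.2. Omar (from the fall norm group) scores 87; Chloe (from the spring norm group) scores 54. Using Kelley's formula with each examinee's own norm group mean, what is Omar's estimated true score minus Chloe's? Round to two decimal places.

T̂_Omar = 0.749(87) + 0.251(97.7) = 89.6857
T̂_Chloe = 0.749(54) + 0.251(89.2) = 62.8352
Difference = 89.6857 − 62.8352 = 26.8505

26.85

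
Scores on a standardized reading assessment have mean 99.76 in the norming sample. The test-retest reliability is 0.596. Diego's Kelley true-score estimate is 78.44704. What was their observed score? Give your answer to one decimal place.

T̂ = ρX + (1 − ρ)μ  ⇒  X = (T̂ − (1 − ρ)μ) / ρ
X = (78.44704 − 0.404 × 99.76) / 0.596 = (78.44704 − 40.30304) / 0.596 = 38.14400 / 0.596 = 64.000

64.0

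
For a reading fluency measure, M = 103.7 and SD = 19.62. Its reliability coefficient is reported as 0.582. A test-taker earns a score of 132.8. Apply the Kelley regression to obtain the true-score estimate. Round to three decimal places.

T̂ = 0.582(132.8) + 0.418(103.7) = 77.2896 + 43.3466 = 120.6362 → 120.636

120.636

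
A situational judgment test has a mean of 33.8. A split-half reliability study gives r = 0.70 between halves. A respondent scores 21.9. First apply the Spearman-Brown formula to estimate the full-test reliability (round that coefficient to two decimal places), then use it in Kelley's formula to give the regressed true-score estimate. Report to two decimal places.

Spearman-Brown: ρ = 2r/(1 + r) = 2(0.70)/(1 + 0.70) = 1.400/1.70 = 0.8235 → 0.82
T̂ = ρX + (1 − ρ)μ
  = 0.82 × 21.9 + 0.18 × 33.8
  = 17.958 + 6.084
  = 24.042
  ≈ 24.04

24.04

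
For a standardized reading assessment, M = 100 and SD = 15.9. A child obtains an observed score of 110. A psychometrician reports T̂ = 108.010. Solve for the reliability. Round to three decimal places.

0.801

T̂ = ρX + (1 − ρ)μ  ⇒  T̂ − μ = ρ(X − μ)
ρ = (T̂ − μ)/(X − μ) = (108.010 − 100) / (110 − 100) = 8.010 / 10.0 = 0.80100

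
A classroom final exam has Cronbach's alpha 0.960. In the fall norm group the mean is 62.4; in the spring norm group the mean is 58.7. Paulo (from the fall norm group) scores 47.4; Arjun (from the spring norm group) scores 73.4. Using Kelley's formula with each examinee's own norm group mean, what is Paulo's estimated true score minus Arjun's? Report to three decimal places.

T̂_Paulo = 0.960(47.4) + 0.040(62.4) = 48.00000
T̂_Arjun = 0.960(73.4) + 0.040(58.7) = 72.81200
Difference = 48.00000 − 72.81200 = -24.81200

-24.812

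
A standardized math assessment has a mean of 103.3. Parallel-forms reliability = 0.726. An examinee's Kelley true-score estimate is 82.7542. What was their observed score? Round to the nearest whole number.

75

T̂ = ρX + (1 − ρ)μ  ⇒  X = (T̂ − (1 − ρ)μ) / ρ
X = (82.7542 − 0.274 × 103.3) / 0.726 = (82.7542 − 28.3042) / 0.726 = 54.4500 / 0.726 = 75.00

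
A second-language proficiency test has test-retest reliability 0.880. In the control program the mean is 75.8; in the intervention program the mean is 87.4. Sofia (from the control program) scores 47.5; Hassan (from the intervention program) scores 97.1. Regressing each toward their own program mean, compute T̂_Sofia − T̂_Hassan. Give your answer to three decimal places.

-45.040

T̂_Sofia = 0.880(47.5) + 0.120(75.8) = 50.89600
T̂_Hassan = 0.880(97.1) + 0.120(87.4) = 95.93600
Difference = 50.89600 − 95.93600 = -45.04000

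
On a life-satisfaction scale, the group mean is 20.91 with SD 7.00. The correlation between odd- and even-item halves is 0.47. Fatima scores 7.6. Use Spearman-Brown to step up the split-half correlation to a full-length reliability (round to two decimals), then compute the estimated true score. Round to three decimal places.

Spearman-Brown: ρ = 2r/(1 + r) = 2(0.47)/(1 + 0.47) = 0.940/1.47 = 0.6395 → 0.64
T̂ = 0.64(7.6) + 0.36(20.91) = 4.864 + 7.5276 = 12.3916 → 12.392

12.392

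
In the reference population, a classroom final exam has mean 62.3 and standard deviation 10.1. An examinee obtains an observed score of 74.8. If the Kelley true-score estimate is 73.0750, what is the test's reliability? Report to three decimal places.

T̂ = ρX + (1 − ρ)μ  ⇒  T̂ − μ = ρ(X − μ)
ρ = (T̂ − μ)/(X − μ) = (73.0750 − 62.3) / (74.8 − 62.3) = 10.7750 / 12.5 = 0.86200

0.862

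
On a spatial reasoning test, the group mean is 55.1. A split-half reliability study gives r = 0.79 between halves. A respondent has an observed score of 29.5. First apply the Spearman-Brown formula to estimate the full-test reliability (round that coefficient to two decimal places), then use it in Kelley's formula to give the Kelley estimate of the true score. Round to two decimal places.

32.57

Spearman-Brown: ρ = 2r/(1 + r) = 2(0.79)/(1 + 0.79) = 1.580/1.79 = 0.8827 → 0.88
T̂ = 0.88(29.5) + 0.12(55.1) = 25.960 + 6.612 = 32.572 → 32.57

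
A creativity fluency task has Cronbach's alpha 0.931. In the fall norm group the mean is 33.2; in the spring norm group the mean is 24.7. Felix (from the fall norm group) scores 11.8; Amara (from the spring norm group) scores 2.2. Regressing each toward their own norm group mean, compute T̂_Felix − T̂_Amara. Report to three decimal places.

T̂_Felix = 0.931(11.8) + 0.069(33.2) = 13.27660
T̂_Amara = 0.931(2.2) + 0.069(24.7) = 3.75250
Difference = 13.27660 − 3.75250 = 9.52410

9.524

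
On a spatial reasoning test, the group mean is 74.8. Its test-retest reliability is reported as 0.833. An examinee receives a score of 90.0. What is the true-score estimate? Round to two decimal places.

Kelley's formula gives T̂ = 0.833·90.0 + 0.167·74.8 = 74.9700 + 12.4916 = 87.462.

87.46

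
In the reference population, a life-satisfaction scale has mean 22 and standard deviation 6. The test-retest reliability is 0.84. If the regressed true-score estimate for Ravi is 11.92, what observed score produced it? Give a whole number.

10

T̂ = ρX + (1 − ρ)μ  ⇒  X = (T̂ − (1 − ρ)μ) / ρ
X = (11.92 − 0.16 × 22) / 0.84 = (11.92 − 3.52) / 0.84 = 8.40 / 0.84 = 10.00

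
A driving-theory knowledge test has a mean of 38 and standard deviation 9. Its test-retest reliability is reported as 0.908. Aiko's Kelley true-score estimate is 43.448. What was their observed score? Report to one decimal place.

44.0

T̂ = ρX + (1 − ρ)μ  ⇒  X = (T̂ − (1 − ρ)μ) / ρ
X = (43.448 − 0.092 × 38) / 0.908 = (43.448 − 3.496) / 0.908 = 39.952 / 0.908 = 44.000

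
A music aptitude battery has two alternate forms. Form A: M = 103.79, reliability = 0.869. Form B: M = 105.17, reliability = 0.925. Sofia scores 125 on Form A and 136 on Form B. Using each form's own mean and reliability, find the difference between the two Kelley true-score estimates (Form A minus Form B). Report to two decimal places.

T̂_A = 0.869(125) + 0.131(103.79) = 122.2215
T̂_B = 0.925(136) + 0.075(105.17) = 133.6877
T̂_A − T̂_B = -11.4663

-11.47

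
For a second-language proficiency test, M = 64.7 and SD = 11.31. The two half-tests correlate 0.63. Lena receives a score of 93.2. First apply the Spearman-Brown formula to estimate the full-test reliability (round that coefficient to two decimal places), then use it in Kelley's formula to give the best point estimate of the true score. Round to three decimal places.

Spearman-Brown: ρ = 2r/(1 + r) = 2(0.63)/(1 + 0.63) = 1.260/1.63 = 0.7730 → 0.77
Regress the observed score toward the mean by the unreliability: T̂ = 0.77·93.2 + 0.23·64.7 = 71.764 + 14.881 = 86.6450.

86.645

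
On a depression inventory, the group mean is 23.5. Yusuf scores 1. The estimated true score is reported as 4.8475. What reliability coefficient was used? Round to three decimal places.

0.829

T̂ = ρX + (1 − ρ)μ  ⇒  T̂ − μ = ρ(X − μ)
ρ = (T̂ − μ)/(X − μ) = (4.8475 − 23.5) / (1 − 23.5) = -18.6525 / -22.5 = 0.82900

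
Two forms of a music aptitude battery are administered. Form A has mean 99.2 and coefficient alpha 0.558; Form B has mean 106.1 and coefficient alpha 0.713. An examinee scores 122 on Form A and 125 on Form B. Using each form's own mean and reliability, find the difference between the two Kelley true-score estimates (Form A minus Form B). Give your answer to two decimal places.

-7.65

T̂_A = 0.558(122) + 0.442(99.2) = 111.9224
T̂_B = 0.713(125) + 0.287(106.1) = 119.5757
T̂_A − T̂_B = -7.6533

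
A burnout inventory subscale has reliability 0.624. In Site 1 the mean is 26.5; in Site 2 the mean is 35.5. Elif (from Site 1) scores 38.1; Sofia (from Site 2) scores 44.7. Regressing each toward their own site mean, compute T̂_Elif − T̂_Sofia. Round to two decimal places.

T̂_Elif = 0.624(38.1) + 0.376(26.5) = 33.7384
T̂_Sofia = 0.624(44.7) + 0.376(35.5) = 41.2408
Difference = 33.7384 − 41.2408 = -7.5024

-7.50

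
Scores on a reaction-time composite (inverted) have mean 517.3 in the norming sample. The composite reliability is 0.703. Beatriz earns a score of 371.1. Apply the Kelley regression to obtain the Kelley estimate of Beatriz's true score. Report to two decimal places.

414.52

Weight the observed score by reliability and the mean by (1 − reliability): T̂ = 0.703·371.1 + 0.297·517.3 = 260.8833 + 153.6381 = 414.521.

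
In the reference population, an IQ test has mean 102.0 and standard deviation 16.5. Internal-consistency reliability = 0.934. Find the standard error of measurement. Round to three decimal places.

SEM = SD · √(1 − ρ) = 16.5 × √0.066 = 16.5 × 0.2569 = 4.2389

4.239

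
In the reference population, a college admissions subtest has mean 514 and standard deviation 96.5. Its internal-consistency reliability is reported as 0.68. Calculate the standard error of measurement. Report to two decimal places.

SEM = SD · √(1 − ρ) = 96.5 × √0.32 = 96.5 × 0.5657 = 54.589

54.59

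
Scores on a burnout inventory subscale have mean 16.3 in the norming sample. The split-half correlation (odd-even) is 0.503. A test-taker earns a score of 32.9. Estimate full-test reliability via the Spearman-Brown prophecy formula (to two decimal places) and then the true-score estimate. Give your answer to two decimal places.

Spearman-Brown: ρ = 2r/(1 + r) = 2(0.503)/(1 + 0.503) = 1.0060/1.503 = 0.6693 → 0.67
T̂ = ρX + (1 − ρ)μ
  = 0.67 × 32.9 + 0.33 × 16.3
  = 22.043 + 5.379
  = 27.422
  ≈ 27.42

27.42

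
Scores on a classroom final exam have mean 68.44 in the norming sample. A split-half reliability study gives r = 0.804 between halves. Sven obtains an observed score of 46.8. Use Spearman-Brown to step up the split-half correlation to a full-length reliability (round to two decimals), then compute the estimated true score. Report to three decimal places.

Spearman-Brown: ρ = 2r/(1 + r) = 2(0.804)/(1 + 0.804) = 1.6080/1.804 = 0.8914 → 0.89
Regress the observed score toward the mean by the unreliability: T̂ = 0.89·46.8 + 0.11·68.44 = 41.652 + 7.5284 = 49.1804.

49.180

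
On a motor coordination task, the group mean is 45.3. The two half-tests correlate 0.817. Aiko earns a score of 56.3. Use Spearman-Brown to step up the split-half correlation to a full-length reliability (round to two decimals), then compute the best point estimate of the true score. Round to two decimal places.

55.20

Spearman-Brown: ρ = 2r/(1 + r) = 2(0.817)/(1 + 0.817) = 1.6340/1.817 = 0.8993 → 0.90
Weight the observed score by reliability and the mean by (1 − reliability): T̂ = 0.90·56.3 + 0.10·45.3 = 50.670 + 4.530 = 55.200.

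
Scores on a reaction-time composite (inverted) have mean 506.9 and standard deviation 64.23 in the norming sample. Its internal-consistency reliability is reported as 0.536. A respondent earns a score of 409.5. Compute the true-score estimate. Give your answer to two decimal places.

454.69

Kelley's formula gives T̂ = 0.536·409.5 + 0.464·506.9 = 219.4920 + 235.2016 = 454.694.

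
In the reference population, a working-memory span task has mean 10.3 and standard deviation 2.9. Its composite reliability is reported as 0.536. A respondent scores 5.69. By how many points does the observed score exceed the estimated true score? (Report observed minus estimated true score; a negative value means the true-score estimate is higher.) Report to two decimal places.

-2.14

Weight the observed score by reliability and the mean by (1 − reliability): T̂ = 0.536·5.69 + 0.464·10.3 = 3.04984 + 4.7792 = 7.8290.
X − T̂ = 5.69 − 7.829 = -2.139 → -2.14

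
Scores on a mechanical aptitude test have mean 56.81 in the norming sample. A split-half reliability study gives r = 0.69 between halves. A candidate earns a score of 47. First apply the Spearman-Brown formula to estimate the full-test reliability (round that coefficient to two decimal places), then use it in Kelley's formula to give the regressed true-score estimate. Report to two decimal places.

48.77

Spearman-Brown: ρ = 2r/(1 + r) = 2(0.69)/(1 + 0.69) = 1.380/1.69 = 0.8166 → 0.82
T̂ = 0.82(47) + 0.18(56.81) = 38.54 + 10.2258 = 48.766 → 48.77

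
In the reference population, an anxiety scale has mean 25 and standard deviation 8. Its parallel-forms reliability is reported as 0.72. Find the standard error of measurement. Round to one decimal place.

SEM = SD · √(1 − ρ) = 8 × √0.28 = 8 × 0.5292 = 4.233

4.2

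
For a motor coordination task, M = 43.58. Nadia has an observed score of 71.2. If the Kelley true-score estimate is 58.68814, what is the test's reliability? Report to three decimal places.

T̂ = ρX + (1 − ρ)μ  ⇒  T̂ − μ = ρ(X − μ)
ρ = (T̂ − μ)/(X − μ) = (58.68814 − 43.58) / (71.2 − 43.58) = 15.10814 / 27.62 = 0.54700

0.547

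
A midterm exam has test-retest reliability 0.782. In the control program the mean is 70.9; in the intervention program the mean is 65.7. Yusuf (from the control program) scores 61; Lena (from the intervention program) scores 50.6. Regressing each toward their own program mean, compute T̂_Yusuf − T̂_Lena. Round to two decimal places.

T̂_Yusuf = 0.782(61) + 0.218(70.9) = 63.1582
T̂_Lena = 0.782(50.6) + 0.218(65.7) = 53.8918
Difference = 63.1582 − 53.8918 = 9.2664

9.27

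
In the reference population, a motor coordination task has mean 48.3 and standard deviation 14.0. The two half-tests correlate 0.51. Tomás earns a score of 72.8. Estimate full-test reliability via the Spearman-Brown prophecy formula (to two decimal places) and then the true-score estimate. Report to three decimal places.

Spearman-Brown: ρ = 2r/(1 + r) = 2(0.51)/(1 + 0.51) = 1.020/1.51 = 0.6755 → 0.68
Kelley's formula gives T̂ = 0.68·72.8 + 0.32·48.3 = 49.504 + 15.456 = 64.9600.

64.960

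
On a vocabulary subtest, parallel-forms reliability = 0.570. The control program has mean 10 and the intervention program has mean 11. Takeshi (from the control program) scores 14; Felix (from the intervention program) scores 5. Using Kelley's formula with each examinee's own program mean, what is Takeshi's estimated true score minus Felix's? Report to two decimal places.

T̂_Takeshi = 0.570(14) + 0.430(10) = 12.2800
T̂_Felix = 0.570(5) + 0.430(11) = 7.5800
Difference = 12.2800 − 7.5800 = 4.7000

4.70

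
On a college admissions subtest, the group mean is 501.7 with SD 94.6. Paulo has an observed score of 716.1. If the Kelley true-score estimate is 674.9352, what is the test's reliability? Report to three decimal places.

T̂ = ρX + (1 − ρ)μ  ⇒  T̂ − μ = ρ(X − μ)
ρ = (T̂ − μ)/(X − μ) = (674.9352 − 501.7) / (716.1 − 501.7) = 173.2352 / 214.4 = 0.80800

0.808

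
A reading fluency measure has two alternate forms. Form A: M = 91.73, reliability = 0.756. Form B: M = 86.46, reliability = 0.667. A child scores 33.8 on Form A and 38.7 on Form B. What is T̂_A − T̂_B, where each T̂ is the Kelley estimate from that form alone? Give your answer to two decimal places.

-6.67

T̂_A = 0.756(33.8) + 0.244(91.73) = 47.9349
T̂_B = 0.667(38.7) + 0.333(86.46) = 54.6041
T̂_A − T̂_B = -6.6692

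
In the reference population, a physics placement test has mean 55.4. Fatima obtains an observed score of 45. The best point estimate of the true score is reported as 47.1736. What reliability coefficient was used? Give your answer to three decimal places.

0.791

T̂ = ρX + (1 − ρ)μ  ⇒  T̂ − μ = ρ(X − μ)
ρ = (T̂ − μ)/(X − μ) = (47.1736 − 55.4) / (45 − 55.4) = -8.2264 / -10.4 = 0.79100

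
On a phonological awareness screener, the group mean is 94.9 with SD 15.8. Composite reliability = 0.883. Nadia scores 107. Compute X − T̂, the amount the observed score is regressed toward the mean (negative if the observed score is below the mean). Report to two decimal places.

T̂ = 0.883(107) + 0.117(94.9) = 94.481 + 11.1033 = 105.5843 → 105.584
X − T̂ = 107 − 105.584 = 1.416 → 1.42

1.42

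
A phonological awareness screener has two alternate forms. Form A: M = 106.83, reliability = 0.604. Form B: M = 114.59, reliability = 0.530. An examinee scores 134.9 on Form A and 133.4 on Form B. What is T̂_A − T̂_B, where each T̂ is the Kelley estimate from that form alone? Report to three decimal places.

T̂_A = 0.604(134.9) + 0.396(106.83) = 123.78428
T̂_B = 0.530(133.4) + 0.470(114.59) = 124.55930
T̂_A − T̂_B = -0.77502

-0.775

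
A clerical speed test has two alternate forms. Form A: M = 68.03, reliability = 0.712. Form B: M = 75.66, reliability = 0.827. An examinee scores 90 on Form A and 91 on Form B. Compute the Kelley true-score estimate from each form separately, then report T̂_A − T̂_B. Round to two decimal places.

T̂_A = 0.712(90) + 0.288(68.03) = 83.6726
T̂_B = 0.827(91) + 0.173(75.66) = 88.3462
T̂_A − T̂_B = -4.6735

-4.67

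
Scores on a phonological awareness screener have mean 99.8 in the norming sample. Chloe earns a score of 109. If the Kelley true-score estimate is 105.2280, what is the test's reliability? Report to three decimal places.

0.590

T̂ = ρX + (1 − ρ)μ  ⇒  T̂ − μ = ρ(X − μ)
ρ = (T̂ − μ)/(X − μ) = (105.2280 − 99.8) / (109 − 99.8) = 5.4280 / 9.2 = 0.59000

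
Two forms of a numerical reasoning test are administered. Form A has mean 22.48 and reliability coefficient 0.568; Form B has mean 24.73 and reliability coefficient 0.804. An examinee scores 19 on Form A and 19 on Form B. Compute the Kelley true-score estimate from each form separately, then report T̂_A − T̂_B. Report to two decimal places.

T̂_A = 0.568(19) + 0.432(22.48) = 20.5034
T̂_B = 0.804(19) + 0.196(24.73) = 20.1231
T̂_A − T̂_B = 0.3803

0.38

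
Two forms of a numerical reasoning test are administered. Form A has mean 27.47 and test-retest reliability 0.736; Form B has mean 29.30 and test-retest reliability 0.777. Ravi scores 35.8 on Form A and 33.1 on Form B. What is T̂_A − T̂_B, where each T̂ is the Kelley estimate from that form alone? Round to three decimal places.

T̂_A = 0.736(35.8) + 0.264(27.47) = 33.60088
T̂_B = 0.777(33.1) + 0.223(29.30) = 32.25260
T̂_A − T̂_B = 1.34828

1.348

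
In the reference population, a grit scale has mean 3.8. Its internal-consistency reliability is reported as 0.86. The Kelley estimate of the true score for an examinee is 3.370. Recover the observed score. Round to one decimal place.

T̂ = ρX + (1 − ρ)μ  ⇒  X = (T̂ − (1 − ρ)μ) / ρ
X = (3.370 − 0.14 × 3.8) / 0.86 = (3.370 − 0.532) / 0.86 = 2.838 / 0.86 = 3.300

3.3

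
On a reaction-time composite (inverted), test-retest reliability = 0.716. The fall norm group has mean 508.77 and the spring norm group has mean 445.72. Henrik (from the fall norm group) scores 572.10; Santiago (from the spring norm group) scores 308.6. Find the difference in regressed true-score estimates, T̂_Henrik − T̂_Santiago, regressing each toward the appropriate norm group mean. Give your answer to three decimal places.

T̂_Henrik = 0.716(572.10) + 0.284(508.77) = 554.11428
T̂_Santiago = 0.716(308.6) + 0.284(445.72) = 347.54208
Difference = 554.11428 − 347.54208 = 206.57220

206.572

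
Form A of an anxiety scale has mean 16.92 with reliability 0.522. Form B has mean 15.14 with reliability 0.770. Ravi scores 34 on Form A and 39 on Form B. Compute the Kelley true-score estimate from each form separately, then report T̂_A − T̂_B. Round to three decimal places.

T̂_A = 0.522(34) + 0.478(16.92) = 25.83576
T̂_B = 0.770(39) + 0.230(15.14) = 33.51220
T̂_A − T̂_B = -7.67644

-7.676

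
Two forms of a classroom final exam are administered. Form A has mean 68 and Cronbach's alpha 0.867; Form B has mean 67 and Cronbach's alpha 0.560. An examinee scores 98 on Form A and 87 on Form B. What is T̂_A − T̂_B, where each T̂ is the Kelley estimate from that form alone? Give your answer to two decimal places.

15.81

T̂_A = 0.867(98) + 0.133(68) = 94.0100
T̂_B = 0.560(87) + 0.440(67) = 78.2000
T̂_A − T̂_B = 15.8100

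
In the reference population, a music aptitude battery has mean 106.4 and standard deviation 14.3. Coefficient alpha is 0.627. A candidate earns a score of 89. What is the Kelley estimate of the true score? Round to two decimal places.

Regress the observed score toward the mean by the unreliability: T̂ = 0.627·89 + 0.373·106.4 = 55.803 + 39.6872 = 95.490.

95.49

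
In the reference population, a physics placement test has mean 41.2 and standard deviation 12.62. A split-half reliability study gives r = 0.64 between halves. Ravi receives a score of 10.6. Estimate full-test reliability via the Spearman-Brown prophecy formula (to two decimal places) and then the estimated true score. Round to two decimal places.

17.33

Spearman-Brown: ρ = 2r/(1 + r) = 2(0.64)/(1 + 0.64) = 1.280/1.64 = 0.7805 → 0.78
T̂ = ρX + (1 − ρ)μ
  = 0.78 × 10.6 + 0.22 × 41.2
  = 8.268 + 9.064
  = 17.332
  ≈ 17.33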